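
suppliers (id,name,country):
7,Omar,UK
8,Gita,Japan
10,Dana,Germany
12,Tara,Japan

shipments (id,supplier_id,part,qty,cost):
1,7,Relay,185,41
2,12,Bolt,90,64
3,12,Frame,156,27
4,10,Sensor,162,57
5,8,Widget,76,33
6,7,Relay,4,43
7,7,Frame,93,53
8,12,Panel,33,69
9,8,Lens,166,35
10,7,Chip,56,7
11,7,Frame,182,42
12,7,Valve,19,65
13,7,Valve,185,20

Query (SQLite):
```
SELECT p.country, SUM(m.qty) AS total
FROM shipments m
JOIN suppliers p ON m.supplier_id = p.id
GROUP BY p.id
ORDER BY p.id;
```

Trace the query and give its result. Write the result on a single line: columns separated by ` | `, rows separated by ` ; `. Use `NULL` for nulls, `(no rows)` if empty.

Join each shipments row to its suppliers via supplier_id.
Group joined rows by suppliers.id; compute SUM(m.qty) per group.
  7: ids {1, 6, 7, 10, 11, 12, 13} → SUM(m.qty)=724
  8: ids {5, 9} → SUM(m.qty)=242
  10: ids {4} → SUM(m.qty)=162
  12: ids {2, 3, 8} → SUM(m.qty)=279

UK | 724 ; Japan | 242 ; Germany | 162 ; Japan | 279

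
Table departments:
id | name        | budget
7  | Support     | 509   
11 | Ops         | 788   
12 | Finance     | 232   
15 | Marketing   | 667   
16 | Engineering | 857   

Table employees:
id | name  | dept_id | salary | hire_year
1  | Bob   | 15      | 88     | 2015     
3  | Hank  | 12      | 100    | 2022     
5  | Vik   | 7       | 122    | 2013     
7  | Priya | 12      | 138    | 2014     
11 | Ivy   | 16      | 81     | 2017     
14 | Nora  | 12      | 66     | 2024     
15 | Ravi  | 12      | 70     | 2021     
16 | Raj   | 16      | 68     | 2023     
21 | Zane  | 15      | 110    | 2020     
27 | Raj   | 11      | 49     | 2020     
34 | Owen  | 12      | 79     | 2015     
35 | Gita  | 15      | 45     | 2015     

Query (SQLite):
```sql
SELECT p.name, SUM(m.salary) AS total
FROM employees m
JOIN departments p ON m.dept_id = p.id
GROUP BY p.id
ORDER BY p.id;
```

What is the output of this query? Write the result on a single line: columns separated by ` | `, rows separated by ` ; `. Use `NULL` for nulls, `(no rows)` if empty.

Join each employees row to its departments via dept_id.
Group joined rows by departments.id; compute SUM(m.salary) per group.
  7: ids {5} → SUM(m.salary)=122
  11: ids {27} → SUM(m.salary)=49
  12: ids {3, 7, 14, 15, 34} → SUM(m.salary)=453
  15: ids {1, 21, 35} → SUM(m.salary)=243
  16: ids {11, 16} → SUM(m.salary)=149

Support | 122 ; Ops | 49 ; Finance | 453 ; Marketing | 243 ; Engineering | 149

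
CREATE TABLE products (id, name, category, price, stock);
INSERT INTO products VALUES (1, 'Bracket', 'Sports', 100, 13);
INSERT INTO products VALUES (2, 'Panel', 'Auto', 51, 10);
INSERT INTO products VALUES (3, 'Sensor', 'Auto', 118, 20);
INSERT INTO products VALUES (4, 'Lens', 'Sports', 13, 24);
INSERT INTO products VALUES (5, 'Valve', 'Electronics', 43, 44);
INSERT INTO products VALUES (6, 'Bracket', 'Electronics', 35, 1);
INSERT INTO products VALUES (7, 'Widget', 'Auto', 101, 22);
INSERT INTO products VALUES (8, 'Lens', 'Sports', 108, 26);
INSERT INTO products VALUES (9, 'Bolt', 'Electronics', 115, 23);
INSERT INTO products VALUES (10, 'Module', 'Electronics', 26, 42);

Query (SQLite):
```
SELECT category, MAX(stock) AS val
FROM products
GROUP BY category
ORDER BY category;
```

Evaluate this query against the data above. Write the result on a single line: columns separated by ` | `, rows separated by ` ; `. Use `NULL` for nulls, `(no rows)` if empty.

Partition products by category; compute MAX(stock) within each group.
  Auto: ids {2, 3, 7} → MAX(stock)=22
  Electronics: ids {5, 6, 9, 10} → MAX(stock)=44
  Sports: ids {1, 4, 8} → MAX(stock)=26

Auto | 22 ; Electronics | 44 ; Sports | 26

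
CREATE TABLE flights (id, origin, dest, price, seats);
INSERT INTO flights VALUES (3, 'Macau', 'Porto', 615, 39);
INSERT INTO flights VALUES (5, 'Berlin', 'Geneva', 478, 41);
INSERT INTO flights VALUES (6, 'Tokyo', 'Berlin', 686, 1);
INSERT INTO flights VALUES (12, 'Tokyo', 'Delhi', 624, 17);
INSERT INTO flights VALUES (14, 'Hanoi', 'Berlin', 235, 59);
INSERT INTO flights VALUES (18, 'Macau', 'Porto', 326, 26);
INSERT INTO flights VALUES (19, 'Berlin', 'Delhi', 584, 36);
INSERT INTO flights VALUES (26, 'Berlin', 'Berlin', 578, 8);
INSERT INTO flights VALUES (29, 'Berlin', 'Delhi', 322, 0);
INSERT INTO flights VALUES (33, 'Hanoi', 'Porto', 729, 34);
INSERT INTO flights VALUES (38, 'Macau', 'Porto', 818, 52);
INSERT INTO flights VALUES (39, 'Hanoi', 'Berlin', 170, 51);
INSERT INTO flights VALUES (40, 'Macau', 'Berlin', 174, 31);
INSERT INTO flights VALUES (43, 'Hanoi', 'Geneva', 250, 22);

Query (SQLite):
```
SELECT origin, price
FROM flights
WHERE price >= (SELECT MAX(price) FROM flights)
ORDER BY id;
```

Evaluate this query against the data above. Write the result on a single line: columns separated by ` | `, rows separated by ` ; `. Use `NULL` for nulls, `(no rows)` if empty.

Macau | 818

Scalar subquery: MAX(price) over all flights rows = 818.
Keep rows where price >= that value.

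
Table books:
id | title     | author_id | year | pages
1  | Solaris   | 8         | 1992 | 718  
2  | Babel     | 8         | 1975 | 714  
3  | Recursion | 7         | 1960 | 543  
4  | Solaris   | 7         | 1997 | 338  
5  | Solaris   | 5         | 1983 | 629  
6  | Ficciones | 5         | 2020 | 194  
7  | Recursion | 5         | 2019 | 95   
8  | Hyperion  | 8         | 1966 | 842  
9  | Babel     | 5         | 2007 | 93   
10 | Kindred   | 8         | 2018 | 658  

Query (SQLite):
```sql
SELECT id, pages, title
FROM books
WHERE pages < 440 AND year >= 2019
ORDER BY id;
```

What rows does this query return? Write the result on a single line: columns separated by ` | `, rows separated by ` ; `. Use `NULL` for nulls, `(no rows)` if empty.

6 | 194 | Ficciones ; 7 | 95 | Recursion

pages < 440: ids {4, 6, 7, 9}
year >= 2019: ids {6, 7}
Combine with AND.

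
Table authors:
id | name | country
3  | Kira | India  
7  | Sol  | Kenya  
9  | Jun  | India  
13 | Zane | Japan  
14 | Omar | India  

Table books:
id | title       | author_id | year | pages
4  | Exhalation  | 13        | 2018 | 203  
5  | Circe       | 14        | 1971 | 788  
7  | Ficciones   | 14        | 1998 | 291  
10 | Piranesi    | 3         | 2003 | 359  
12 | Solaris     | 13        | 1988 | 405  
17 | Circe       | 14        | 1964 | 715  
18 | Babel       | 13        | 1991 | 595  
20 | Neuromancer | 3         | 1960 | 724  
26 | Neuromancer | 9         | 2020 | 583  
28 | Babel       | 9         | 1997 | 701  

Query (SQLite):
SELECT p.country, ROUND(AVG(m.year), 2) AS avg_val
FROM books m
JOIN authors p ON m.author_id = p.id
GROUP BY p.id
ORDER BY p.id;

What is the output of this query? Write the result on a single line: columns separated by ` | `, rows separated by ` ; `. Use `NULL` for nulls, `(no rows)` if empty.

Join each books row to its authors via author_id.
Group joined rows by authors.id; compute ROUND(AVG(m.year), 2) per group.
  3: ids {10, 20} → ROUND(AVG(m.year), 2)=1981.5
  9: ids {26, 28} → ROUND(AVG(m.year), 2)=2008.5
  13: ids {4, 12, 18} → ROUND(AVG(m.year), 2)=1999
  14: ids {5, 7, 17} → ROUND(AVG(m.year), 2)=1977.67

India | 1981.5 ; India | 2008.5 ; Japan | 1999 ; India | 1977.67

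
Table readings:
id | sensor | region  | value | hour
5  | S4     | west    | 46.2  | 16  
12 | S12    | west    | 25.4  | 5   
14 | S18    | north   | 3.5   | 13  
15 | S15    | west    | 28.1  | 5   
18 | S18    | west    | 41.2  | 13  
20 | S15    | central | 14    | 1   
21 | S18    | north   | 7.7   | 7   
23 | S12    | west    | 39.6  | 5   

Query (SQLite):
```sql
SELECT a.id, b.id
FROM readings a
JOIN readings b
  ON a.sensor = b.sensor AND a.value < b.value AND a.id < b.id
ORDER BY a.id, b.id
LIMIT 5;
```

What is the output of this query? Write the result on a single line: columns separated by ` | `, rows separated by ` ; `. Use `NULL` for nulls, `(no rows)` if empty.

12 | 23 ; 14 | 18 ; 14 | 21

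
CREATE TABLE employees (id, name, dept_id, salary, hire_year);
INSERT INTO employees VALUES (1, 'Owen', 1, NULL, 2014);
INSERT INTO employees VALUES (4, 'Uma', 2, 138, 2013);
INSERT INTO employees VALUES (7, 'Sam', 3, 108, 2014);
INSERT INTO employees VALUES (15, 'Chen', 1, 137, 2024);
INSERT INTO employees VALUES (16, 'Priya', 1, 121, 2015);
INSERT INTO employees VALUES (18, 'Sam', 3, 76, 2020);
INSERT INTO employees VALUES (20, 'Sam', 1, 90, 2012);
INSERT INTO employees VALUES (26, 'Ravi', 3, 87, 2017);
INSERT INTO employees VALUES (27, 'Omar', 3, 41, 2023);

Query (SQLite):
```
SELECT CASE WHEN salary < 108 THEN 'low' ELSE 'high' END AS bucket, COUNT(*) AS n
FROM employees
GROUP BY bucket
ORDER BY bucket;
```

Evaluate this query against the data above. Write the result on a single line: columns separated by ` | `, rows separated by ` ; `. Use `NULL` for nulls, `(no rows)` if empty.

Bucket rows by salary < 108 → 'low' else 'high'; count each bucket.
NULL < 108 is unknown, so NULL salary falls into ELSE → 'high'.

high | 5 ; low | 4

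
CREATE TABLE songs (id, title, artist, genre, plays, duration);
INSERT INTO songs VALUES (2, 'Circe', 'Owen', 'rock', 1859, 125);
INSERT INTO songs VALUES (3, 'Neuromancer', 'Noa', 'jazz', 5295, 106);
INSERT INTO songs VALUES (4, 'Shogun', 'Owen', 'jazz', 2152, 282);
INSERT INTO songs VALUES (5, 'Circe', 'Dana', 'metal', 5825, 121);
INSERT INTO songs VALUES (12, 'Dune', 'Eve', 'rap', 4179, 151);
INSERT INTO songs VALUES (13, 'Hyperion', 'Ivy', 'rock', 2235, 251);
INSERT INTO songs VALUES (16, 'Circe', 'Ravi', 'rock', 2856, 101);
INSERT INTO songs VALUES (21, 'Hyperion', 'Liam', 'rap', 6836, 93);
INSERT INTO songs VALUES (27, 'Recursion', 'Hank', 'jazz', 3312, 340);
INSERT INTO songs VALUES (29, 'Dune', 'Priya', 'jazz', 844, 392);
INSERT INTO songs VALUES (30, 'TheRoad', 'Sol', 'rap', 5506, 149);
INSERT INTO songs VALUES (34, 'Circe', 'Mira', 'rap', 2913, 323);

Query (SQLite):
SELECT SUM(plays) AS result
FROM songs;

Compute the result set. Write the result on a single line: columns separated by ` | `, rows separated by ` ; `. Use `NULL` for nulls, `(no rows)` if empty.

43812

All plays values: [1859, 5295, 2152, 5825, 4179, 2235, 2856, 6836, 3312, 844, 5506, 2913].
SUM of non-NULL values = 43812.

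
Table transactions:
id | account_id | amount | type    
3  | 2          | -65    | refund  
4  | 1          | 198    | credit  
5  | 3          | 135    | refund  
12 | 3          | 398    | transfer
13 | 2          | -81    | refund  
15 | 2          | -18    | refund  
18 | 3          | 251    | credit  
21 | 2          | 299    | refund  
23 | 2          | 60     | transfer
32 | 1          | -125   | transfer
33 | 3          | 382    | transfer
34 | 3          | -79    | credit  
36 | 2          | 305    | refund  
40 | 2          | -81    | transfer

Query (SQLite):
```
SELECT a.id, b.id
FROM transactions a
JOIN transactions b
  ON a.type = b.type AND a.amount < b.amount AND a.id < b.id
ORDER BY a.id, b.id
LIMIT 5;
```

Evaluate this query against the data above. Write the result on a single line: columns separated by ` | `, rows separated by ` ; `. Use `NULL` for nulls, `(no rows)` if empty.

Pairs (a,b) with same type, a.amount < b.amount, a.id < b.id.
type groups: credit:{4,18,34} refund:{3,5,13,15,21,36} transfer:{12,23,32,33,40}
Ordered by (a.id, b.id); first 5.

3 | 5 ; 3 | 15 ; 3 | 21 ; 3 | 36 ; 4 | 18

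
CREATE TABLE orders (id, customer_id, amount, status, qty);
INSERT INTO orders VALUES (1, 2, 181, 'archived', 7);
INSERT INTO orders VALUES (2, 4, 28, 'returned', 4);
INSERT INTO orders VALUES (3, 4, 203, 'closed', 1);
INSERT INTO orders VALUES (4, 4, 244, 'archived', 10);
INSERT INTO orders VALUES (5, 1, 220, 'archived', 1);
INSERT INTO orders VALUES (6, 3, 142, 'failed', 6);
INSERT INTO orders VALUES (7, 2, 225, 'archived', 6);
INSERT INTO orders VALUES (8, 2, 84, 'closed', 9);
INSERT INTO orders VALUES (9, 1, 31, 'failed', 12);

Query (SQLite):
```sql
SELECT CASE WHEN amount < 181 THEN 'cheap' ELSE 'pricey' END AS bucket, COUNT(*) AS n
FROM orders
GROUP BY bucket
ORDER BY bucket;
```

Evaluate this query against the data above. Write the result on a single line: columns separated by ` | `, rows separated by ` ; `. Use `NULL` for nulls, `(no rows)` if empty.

cheap | 4 ; pricey | 5

Bucket rows by amount < 181 → 'cheap' else 'pricey'; count each bucket.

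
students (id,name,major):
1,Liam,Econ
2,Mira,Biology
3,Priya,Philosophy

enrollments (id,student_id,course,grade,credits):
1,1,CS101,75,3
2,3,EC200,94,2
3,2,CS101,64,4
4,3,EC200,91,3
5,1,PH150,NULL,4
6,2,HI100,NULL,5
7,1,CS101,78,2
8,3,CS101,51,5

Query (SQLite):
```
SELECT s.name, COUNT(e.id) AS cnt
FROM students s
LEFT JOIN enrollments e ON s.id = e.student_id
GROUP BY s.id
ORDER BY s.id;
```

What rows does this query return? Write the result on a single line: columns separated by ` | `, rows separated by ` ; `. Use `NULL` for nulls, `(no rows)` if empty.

Liam | 3 ; Mira | 2 ; Priya | 3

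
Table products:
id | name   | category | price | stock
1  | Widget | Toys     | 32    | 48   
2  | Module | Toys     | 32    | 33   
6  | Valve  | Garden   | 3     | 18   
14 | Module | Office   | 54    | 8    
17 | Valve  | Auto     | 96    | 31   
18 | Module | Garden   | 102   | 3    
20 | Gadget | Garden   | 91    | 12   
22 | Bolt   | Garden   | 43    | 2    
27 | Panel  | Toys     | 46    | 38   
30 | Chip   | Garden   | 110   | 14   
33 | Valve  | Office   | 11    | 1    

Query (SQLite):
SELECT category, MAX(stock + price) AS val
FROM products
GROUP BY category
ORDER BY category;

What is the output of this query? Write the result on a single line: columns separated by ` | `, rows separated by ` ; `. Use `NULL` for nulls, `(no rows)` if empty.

For each row compute stock + price.
Group by category; take MAX of the expression per group.
  Auto: ids {17} → MAX(stock + price)=127
  Garden: ids {6, 18, 20, 22, 30} → MAX(stock + price)=124
  Office: ids {14, 33} → MAX(stock + price)=62
  Toys: ids {1, 2, 27} → MAX(stock + price)=84

Auto | 127 ; Garden | 124 ; Office | 62 ; Toys | 84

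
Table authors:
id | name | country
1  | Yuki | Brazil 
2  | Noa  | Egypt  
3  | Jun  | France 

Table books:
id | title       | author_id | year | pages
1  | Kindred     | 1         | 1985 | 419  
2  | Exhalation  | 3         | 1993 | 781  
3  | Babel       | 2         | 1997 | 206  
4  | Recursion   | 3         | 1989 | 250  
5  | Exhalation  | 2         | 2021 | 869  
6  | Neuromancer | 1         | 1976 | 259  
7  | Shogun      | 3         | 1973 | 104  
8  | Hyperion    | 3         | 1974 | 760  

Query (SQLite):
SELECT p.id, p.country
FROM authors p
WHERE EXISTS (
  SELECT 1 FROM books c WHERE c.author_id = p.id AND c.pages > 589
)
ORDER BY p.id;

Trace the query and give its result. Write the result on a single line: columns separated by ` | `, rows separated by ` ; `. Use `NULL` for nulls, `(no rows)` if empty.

For each authors row, check whether any books with matching author_id has pages > 589.
Keep rows where that is true.

2 | Egypt ; 3 | France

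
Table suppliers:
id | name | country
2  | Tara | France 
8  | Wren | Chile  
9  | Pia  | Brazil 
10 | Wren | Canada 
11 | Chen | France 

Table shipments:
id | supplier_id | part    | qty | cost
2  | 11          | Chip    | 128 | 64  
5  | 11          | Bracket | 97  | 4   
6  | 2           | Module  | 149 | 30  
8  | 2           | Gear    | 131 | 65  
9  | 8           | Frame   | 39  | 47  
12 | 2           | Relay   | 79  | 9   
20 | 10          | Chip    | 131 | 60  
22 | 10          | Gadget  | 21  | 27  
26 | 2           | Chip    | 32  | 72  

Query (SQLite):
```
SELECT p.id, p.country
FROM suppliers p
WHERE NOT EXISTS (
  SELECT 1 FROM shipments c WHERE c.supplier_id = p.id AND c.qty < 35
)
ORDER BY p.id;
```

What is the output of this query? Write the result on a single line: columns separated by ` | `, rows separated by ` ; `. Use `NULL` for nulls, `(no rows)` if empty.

8 | Chile ; 9 | Brazil ; 11 | France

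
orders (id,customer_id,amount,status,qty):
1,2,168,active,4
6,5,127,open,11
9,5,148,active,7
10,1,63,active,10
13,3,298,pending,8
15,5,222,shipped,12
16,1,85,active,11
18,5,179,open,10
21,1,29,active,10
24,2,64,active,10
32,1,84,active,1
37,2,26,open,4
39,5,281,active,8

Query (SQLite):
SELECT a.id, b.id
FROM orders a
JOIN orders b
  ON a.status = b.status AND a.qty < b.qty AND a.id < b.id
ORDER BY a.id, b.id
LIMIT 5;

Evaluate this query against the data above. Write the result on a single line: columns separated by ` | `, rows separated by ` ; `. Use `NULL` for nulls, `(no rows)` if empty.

Pairs (a,b) with same status, a.qty < b.qty, a.id < b.id.
status groups: active:{1,9,10,16,21,24,32,39} open:{6,18,37} pending:{13} shipped:{15}
Ordered by (a.id, b.id); first 5.

1 | 9 ; 1 | 10 ; 1 | 16 ; 1 | 21 ; 1 | 24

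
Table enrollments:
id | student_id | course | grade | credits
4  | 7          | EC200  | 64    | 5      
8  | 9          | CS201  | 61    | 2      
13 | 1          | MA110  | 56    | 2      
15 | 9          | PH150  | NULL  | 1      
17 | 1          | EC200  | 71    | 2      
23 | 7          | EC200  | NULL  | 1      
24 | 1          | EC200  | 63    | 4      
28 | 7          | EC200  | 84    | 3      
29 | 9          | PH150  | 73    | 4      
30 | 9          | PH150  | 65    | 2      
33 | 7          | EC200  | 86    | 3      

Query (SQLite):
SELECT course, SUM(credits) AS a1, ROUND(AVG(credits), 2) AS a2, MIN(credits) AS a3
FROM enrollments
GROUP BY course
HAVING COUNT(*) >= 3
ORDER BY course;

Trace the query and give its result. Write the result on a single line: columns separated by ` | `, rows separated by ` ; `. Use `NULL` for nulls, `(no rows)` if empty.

EC200 | 18 | 3 | 1 ; PH150 | 7 | 2.33 | 1

Group enrollments by course.
Per group compute: SUM(credits), ROUND(AVG(credits), 2), MIN(credits).
HAVING: drop groups with fewer than 3 rows.
  CS201: ids {8} → SUM(credits)=2, ROUND(AVG(credits), 2)=2, MIN(credits)=2
  EC200: ids {4, 17, 23, 24, 28, 33} → SUM(credits)=18, ROUND(AVG(credits), 2)=3, MIN(credits)=1
  MA110: ids {13} → SUM(credits)=2, ROUND(AVG(credits), 2)=2, MIN(credits)=2
  PH150: ids {15, 29, 30} → SUM(credits)=7, ROUND(AVG(credits), 2)=2.33, MIN(credits)=1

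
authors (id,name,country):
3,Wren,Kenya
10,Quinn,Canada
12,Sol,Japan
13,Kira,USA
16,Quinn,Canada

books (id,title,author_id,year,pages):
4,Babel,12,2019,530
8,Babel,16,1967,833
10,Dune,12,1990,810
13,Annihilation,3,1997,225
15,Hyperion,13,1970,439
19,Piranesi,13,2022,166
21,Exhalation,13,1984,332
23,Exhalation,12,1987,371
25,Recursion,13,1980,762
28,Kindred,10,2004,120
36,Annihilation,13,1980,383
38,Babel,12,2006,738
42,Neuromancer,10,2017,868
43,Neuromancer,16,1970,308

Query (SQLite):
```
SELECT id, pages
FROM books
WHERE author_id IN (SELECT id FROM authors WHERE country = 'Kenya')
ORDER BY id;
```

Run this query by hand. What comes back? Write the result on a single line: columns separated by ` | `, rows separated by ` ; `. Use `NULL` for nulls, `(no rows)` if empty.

13 | 225

Inner query: authors.id where country = 'Kenya'.
Outer: keep books rows whose author_id is in that set.
Inner query → {3}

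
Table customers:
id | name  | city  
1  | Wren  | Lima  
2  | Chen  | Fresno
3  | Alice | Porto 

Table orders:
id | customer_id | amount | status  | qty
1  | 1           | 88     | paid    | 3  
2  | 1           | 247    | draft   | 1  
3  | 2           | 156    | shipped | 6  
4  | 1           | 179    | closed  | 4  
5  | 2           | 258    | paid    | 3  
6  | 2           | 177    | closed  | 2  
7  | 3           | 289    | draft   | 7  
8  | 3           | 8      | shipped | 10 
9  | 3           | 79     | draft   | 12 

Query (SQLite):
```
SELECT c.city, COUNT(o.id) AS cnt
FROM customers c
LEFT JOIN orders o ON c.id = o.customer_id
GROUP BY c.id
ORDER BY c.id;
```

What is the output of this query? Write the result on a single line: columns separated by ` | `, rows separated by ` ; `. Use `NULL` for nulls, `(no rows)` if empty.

Lima | 3 ; Fresno | 3 ; Porto | 3

LEFT JOIN keeps every customers row; unmatched ones get NULL for orders columns.
Group by customers.id and compute COUNT(o.id). COUNT(col) of an all-NULL group is 0.
  1: ids {1, 2, 4} → COUNT(o.id)=3
  2: ids {3, 5, 6} → COUNT(o.id)=3
  3: ids {7, 8, 9} → COUNT(o.id)=3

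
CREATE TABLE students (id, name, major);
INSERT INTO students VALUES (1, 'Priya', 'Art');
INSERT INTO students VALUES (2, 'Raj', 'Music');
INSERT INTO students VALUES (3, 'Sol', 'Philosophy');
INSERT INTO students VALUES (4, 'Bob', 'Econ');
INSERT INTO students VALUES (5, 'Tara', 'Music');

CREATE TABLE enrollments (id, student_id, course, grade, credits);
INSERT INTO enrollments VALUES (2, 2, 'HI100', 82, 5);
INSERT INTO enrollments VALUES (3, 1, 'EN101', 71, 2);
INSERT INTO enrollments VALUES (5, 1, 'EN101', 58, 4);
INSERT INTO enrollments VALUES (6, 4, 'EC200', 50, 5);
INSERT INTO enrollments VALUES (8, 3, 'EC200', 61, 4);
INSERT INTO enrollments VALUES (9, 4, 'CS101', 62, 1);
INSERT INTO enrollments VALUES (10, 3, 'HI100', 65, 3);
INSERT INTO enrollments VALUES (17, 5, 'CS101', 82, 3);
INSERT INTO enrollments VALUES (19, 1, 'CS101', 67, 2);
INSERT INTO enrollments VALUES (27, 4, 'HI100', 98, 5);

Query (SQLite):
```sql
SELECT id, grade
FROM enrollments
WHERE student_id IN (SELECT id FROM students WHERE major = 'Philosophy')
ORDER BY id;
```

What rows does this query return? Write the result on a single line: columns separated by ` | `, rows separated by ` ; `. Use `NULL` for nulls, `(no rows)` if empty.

Inner query: students.id where major = 'Philosophy'.
Outer: keep enrollments rows whose student_id is in that set.
Inner query → {3}

8 | 61 ; 10 | 65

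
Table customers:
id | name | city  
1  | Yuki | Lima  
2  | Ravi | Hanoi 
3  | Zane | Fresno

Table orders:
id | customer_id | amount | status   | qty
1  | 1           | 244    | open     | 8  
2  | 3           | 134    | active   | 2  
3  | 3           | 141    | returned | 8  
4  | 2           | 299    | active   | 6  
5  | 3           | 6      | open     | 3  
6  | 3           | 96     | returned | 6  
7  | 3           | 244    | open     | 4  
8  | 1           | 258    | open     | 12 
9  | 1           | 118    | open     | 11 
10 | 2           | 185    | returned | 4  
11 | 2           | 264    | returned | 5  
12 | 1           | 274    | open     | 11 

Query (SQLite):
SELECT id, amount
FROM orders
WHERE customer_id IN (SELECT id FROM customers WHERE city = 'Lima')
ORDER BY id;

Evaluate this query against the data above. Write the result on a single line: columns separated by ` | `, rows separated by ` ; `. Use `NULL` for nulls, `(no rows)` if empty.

Inner query: customers.id where city = 'Lima'.
Outer: keep orders rows whose customer_id is in that set.
Inner query → {1}

1 | 244 ; 8 | 258 ; 9 | 118 ; 12 | 274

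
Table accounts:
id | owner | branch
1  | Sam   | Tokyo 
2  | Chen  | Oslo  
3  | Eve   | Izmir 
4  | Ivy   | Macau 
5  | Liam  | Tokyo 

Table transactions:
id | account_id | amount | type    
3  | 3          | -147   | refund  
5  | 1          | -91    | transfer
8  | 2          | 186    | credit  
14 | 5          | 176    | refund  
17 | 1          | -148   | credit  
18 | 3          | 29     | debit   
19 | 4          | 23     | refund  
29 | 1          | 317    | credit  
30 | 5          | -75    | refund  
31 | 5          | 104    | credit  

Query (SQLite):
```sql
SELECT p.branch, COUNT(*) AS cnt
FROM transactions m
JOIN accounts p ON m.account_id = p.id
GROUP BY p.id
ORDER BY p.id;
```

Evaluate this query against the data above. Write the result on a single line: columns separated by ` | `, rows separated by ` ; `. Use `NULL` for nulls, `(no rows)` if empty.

Tokyo | 3 ; Oslo | 1 ; Izmir | 2 ; Macau | 1 ; Tokyo | 3

Join each transactions row to its accounts via account_id.
Group joined rows by accounts.id; compute COUNT(*) per group.
  1: ids {5, 17, 29} → COUNT(*)=3
  2: ids {8} → COUNT(*)=1
  3: ids {3, 18} → COUNT(*)=2
  4: ids {19} → COUNT(*)=1
  5: ids {14, 30, 31} → COUNT(*)=3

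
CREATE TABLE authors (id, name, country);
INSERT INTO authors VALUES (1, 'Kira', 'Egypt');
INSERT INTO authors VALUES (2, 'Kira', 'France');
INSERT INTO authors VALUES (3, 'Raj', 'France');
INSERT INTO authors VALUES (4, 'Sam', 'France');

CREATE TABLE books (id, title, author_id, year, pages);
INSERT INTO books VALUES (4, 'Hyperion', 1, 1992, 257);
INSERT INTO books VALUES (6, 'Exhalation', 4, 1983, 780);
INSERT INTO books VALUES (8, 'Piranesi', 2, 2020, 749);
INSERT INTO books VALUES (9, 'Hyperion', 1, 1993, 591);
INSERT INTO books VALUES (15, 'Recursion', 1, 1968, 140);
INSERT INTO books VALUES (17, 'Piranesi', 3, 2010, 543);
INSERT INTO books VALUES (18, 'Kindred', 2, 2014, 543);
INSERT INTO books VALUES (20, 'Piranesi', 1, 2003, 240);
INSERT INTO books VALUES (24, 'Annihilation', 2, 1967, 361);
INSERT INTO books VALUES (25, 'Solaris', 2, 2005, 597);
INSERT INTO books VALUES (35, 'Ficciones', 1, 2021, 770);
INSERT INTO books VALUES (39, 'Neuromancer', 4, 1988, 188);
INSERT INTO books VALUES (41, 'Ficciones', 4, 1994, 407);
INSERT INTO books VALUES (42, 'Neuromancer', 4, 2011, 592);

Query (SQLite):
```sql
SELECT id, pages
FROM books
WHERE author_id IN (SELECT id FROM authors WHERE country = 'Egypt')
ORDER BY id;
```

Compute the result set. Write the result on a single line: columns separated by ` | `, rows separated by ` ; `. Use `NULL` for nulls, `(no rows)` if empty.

Inner query: authors.id where country = 'Egypt'.
Outer: keep books rows whose author_id is in that set.
Inner query → {1}

4 | 257 ; 9 | 591 ; 15 | 140 ; 20 | 240 ; 35 | 770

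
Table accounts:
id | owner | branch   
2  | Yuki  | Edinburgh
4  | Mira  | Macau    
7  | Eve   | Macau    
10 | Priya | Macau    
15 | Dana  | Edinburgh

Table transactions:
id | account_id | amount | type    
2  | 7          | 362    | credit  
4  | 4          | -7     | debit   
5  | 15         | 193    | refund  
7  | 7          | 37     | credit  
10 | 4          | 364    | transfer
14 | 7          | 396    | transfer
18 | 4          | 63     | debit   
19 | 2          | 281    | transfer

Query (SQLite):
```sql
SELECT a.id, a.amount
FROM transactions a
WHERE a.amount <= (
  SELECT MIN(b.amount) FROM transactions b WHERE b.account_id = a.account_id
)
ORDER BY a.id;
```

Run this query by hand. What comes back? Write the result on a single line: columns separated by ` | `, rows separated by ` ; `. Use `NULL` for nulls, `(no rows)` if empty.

For each transactions row a, compute MIN(amount) over rows sharing a.account_id.
Keep row a if a.amount <= that per-group MIN.
  account_id=2: MIN(amount) = 281
  account_id=4: MIN(amount) = -7
  account_id=7: MIN(amount) = 37
  account_id=15: MIN(amount) = 193

4 | -7 ; 5 | 193 ; 7 | 37 ; 19 | 281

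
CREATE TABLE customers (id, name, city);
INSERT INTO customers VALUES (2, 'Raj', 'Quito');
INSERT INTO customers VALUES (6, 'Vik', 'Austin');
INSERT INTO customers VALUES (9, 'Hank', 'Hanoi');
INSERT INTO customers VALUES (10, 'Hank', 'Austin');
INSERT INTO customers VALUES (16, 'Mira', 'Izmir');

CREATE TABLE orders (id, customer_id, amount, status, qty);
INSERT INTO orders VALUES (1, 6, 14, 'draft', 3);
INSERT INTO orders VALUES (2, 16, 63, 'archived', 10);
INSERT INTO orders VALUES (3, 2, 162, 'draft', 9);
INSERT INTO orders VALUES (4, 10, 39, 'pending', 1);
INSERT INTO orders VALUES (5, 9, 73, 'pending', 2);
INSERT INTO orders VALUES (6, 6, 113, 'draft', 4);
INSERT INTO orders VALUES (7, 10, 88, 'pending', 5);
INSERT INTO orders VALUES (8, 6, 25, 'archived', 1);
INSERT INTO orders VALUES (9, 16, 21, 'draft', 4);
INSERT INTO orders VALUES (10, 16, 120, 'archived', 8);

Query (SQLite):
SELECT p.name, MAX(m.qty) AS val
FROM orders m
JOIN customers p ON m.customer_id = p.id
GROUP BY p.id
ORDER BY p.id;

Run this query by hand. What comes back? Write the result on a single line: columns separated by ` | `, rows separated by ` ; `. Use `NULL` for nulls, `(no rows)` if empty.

Raj | 9 ; Vik | 4 ; Hank | 2 ; Hank | 5 ; Mira | 10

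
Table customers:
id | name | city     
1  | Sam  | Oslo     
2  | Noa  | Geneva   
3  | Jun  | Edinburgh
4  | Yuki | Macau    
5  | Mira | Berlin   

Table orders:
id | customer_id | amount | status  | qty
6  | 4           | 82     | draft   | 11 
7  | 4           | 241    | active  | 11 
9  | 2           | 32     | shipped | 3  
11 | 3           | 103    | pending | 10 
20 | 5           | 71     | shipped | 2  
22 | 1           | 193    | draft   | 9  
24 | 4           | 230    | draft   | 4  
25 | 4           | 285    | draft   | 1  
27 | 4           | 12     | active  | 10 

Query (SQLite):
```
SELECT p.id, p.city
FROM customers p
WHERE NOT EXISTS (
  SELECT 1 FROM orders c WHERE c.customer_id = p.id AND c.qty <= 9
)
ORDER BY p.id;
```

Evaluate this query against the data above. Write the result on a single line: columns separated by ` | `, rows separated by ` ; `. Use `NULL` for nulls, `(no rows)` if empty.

3 | Edinburgh

For each customers row, check whether any orders with matching customer_id has qty <= 9.
Keep rows where that is false.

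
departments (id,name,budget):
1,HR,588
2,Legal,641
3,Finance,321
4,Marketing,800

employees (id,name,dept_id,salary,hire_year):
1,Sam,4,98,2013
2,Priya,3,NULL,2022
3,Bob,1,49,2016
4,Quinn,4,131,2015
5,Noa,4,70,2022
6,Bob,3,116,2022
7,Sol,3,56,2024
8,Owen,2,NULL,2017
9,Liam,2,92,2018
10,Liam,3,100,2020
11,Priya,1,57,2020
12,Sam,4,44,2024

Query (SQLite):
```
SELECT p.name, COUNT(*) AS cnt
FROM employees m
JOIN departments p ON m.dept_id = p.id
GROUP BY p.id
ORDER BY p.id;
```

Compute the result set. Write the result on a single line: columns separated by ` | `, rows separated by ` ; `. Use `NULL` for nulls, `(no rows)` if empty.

HR | 2 ; Legal | 2 ; Finance | 4 ; Marketing | 4

Join each employees row to its departments via dept_id.
Group joined rows by departments.id; compute COUNT(*) per group.
  1: ids {3, 11} → COUNT(*)=2
  2: ids {8, 9} → COUNT(*)=2
  3: ids {2, 6, 7, 10} → COUNT(*)=4
  4: ids {1, 4, 5, 12} → COUNT(*)=4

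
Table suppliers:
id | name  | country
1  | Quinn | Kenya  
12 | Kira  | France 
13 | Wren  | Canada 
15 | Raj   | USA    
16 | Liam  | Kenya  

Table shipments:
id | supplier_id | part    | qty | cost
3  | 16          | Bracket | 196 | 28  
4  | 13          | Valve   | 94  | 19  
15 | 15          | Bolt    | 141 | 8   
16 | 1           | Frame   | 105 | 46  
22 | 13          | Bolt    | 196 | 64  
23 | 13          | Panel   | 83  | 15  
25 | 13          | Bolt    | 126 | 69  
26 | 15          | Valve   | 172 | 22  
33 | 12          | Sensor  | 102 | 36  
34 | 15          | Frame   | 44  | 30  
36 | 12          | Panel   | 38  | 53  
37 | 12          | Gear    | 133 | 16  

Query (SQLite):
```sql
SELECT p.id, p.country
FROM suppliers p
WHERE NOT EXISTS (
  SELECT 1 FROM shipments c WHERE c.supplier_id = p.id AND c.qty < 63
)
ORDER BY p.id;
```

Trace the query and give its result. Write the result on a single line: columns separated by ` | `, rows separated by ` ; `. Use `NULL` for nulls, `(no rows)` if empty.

1 | Kenya ; 13 | Canada ; 16 | Kenya

For each suppliers row, check whether any shipments with matching supplier_id has qty < 63.
Keep rows where that is false.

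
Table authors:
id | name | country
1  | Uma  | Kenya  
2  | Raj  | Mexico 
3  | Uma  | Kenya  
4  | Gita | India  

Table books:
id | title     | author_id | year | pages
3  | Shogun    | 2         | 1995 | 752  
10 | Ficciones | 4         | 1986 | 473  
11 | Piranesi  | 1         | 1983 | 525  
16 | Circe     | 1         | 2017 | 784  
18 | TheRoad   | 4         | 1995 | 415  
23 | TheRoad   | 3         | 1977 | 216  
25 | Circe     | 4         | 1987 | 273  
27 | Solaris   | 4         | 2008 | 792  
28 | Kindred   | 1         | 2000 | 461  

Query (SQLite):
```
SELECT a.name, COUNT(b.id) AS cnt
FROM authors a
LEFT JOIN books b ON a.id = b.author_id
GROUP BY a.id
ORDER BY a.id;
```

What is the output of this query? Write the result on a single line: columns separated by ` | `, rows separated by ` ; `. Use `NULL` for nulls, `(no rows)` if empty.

LEFT JOIN keeps every authors row; unmatched ones get NULL for books columns.
Group by authors.id and compute COUNT(b.id). COUNT(col) of an all-NULL group is 0.
  1: ids {11, 16, 28} → COUNT(b.id)=3
  2: ids {3} → COUNT(b.id)=1
  3: ids {23} → COUNT(b.id)=1
  4: ids {10, 18, 25, 27} → COUNT(b.id)=4

Uma | 3 ; Raj | 1 ; Uma | 1 ; Gita | 4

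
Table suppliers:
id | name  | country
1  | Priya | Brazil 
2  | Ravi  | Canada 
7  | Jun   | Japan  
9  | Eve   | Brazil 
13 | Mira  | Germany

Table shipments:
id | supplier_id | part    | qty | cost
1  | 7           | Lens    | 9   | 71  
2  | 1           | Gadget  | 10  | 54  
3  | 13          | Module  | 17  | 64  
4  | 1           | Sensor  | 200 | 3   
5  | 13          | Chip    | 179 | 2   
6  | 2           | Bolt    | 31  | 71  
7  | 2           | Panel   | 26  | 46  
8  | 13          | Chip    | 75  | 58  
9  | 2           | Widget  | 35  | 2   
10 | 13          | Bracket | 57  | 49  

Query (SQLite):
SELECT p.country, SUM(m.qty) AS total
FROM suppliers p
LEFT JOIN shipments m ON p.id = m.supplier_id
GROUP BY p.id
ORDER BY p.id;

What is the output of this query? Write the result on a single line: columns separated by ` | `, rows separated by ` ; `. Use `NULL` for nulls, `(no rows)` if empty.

Brazil | 210 ; Canada | 92 ; Japan | 9 ; Brazil | NULL ; Germany | 328

LEFT JOIN keeps every suppliers row; unmatched ones get NULL for shipments columns.
Group by suppliers.id and compute SUM(m.qty). SUM over an all-NULL group is NULL.
  1: ids {2, 4} → SUM(m.qty)=210
  2: ids {6, 7, 9} → SUM(m.qty)=92
  7: ids {1} → SUM(m.qty)=9
  9: ids {—} → SUM(m.qty)=NULL
  13: ids {3, 5, 8, 10} → SUM(m.qty)=328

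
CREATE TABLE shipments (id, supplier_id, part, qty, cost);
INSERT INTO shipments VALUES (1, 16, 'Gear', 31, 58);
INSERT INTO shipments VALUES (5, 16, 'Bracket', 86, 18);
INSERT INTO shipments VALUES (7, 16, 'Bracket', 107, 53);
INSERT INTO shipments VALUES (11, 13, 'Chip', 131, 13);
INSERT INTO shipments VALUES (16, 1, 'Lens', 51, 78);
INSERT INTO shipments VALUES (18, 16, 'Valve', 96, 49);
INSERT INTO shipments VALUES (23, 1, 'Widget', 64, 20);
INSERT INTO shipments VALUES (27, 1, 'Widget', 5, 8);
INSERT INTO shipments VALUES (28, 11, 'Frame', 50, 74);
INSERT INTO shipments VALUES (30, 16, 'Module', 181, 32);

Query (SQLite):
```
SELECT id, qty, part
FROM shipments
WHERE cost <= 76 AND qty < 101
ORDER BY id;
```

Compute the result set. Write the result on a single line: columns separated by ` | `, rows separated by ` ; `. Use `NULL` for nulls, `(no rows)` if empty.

cost <= 76: ids {1, 5, 7, 11, 18, 23, 27, 28, 30}
qty < 101: ids {1, 5, 16, 18, 23, 27, 28}
Combine with AND.

1 | 31 | Gear ; 5 | 86 | Bracket ; 18 | 96 | Valve ; 23 | 64 | Widget ; 27 | 5 | Widget ; 28 | 50 | Frame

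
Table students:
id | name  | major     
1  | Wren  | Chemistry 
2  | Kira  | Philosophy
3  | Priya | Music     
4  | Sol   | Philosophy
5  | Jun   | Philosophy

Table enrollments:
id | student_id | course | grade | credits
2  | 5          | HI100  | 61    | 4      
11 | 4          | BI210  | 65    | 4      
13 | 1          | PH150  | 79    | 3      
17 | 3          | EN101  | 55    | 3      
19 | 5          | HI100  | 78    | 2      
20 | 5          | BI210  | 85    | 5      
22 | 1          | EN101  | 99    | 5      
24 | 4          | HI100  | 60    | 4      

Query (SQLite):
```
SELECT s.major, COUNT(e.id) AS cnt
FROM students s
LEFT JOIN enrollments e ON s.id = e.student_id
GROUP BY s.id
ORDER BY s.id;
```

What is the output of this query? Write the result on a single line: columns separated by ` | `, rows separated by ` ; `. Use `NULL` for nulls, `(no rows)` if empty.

Chemistry | 2 ; Philosophy | 0 ; Music | 1 ; Philosophy | 2 ; Philosophy | 3

LEFT JOIN keeps every students row; unmatched ones get NULL for enrollments columns.
Group by students.id and compute COUNT(e.id). COUNT(col) of an all-NULL group is 0.
  1: ids {13, 22} → COUNT(e.id)=2
  2: ids {—} → COUNT(e.id)=0
  3: ids {17} → COUNT(e.id)=1
  4: ids {11, 24} → COUNT(e.id)=2
  5: ids {2, 19, 20} → COUNT(e.id)=3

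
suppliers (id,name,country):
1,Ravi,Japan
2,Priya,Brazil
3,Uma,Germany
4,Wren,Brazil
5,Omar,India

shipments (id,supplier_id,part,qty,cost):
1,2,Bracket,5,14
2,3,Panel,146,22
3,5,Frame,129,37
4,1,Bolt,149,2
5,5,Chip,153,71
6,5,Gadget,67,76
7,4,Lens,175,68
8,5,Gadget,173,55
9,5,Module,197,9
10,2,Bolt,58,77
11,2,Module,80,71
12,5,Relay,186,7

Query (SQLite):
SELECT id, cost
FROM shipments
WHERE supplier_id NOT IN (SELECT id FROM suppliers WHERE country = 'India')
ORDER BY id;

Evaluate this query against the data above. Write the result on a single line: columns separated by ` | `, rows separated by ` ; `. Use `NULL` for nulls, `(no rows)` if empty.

Inner query: suppliers.id where country = 'India'.
Outer: keep shipments rows whose supplier_id is not in that set.
Inner query → {5}

1 | 14 ; 2 | 22 ; 4 | 2 ; 7 | 68 ; 10 | 77 ; 11 | 71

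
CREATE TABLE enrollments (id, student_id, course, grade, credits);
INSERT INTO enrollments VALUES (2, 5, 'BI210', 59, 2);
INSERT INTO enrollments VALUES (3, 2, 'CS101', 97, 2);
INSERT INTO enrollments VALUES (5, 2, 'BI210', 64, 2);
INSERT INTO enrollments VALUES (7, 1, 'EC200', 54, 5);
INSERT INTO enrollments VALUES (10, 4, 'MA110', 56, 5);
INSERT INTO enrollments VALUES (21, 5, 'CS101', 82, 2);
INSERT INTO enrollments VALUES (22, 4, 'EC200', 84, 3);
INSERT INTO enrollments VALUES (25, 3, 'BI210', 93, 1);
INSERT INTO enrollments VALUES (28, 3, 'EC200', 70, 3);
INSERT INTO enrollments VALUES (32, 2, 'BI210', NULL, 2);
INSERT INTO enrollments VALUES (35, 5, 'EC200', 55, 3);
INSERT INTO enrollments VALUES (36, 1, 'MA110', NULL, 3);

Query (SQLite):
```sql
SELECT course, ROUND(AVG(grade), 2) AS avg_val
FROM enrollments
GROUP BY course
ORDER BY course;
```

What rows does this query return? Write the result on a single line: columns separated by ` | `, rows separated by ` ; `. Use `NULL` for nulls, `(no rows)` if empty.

BI210 | 72 ; CS101 | 89.5 ; EC200 | 65.75 ; MA110 | 56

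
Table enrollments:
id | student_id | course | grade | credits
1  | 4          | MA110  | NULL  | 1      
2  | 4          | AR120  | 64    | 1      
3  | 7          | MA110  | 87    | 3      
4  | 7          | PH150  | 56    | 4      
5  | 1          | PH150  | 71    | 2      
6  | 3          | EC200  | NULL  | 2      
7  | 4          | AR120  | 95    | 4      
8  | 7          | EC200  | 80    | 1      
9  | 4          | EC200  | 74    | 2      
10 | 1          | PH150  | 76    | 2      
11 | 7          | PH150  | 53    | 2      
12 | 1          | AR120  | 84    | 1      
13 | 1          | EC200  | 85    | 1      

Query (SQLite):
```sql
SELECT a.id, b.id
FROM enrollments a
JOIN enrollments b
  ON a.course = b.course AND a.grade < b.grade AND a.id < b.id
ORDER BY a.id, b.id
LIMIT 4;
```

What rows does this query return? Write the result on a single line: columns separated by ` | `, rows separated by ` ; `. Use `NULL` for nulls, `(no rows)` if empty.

2 | 7 ; 2 | 12 ; 4 | 5 ; 4 | 10

Pairs (a,b) with same course, a.grade < b.grade, a.id < b.id.
course groups: AR120:{2,7,12} EC200:{6,8,9,13} MA110:{1,3} PH150:{4,5,10,11}
Ordered by (a.id, b.id); first 4.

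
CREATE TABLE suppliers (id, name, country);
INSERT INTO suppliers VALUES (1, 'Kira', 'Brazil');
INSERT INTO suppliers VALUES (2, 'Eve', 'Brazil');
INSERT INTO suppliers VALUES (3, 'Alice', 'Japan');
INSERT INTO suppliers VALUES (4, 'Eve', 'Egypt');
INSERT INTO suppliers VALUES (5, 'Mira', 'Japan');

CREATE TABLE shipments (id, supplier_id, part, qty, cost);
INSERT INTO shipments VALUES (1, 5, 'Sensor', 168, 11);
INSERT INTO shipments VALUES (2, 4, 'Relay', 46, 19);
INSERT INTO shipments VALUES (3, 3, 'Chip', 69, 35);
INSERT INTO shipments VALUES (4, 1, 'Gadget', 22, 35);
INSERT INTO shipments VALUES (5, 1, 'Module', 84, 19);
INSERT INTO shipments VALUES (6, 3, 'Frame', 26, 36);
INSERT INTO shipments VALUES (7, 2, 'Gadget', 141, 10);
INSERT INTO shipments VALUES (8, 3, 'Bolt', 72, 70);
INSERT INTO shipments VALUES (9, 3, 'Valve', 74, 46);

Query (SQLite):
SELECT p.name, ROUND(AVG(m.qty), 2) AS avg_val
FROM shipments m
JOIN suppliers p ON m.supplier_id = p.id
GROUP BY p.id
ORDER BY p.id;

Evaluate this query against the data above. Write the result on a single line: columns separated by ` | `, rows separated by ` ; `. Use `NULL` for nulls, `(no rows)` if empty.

Kira | 53 ; Eve | 141 ; Alice | 60.25 ; Eve | 46 ; Mira | 168

Join each shipments row to its suppliers via supplier_id.
Group joined rows by suppliers.id; compute ROUND(AVG(m.qty), 2) per group.
  1: ids {4, 5} → ROUND(AVG(m.qty), 2)=53
  2: ids {7} → ROUND(AVG(m.qty), 2)=141
  3: ids {3, 6, 8, 9} → ROUND(AVG(m.qty), 2)=60.25
  4: ids {2} → ROUND(AVG(m.qty), 2)=46
  5: ids {1} → ROUND(AVG(m.qty), 2)=168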